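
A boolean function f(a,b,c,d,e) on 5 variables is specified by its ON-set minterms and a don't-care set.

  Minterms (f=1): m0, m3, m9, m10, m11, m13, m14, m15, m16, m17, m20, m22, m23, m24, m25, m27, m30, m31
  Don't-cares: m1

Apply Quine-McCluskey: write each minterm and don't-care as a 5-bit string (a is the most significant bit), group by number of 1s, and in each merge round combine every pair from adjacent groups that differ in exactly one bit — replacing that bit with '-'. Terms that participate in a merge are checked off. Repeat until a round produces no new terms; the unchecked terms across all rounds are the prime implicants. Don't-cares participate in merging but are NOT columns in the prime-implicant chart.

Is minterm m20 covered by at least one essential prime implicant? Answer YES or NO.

NO

size-2^0 implicants → 00000(✓)  00001(✓)  00011(✓)  01001(✓)  01010(✓)  01011(✓)  01101(✓)  01110(✓)  01111(✓)  10000(✓)  10001(✓)  10100(✓)  10110(✓)  10111(✓)  11000(✓)  11001(✓)  11011(✓)  11110(✓)  11111(✓)
size-2^1 implicants → -0000(✓)  -0001(✓)  -1001(✓)  -1011(✓)  -1110(✓)  -1111(✓)  0-001(✓)  0-011(✓)  000-1(✓)  0000-(✓)  01-01(✓)  01-10(✓)  01-11(✓)  010-1(✓)  0101-(✓)  011-1(✓)  0111-(✓)  1-000(✓)  1-001(✓)  1-110(✓)  1-111(✓)  10-00  1000-(✓)  101-0  1011-(✓)  11-11(✓)  110-1(✓)  1100-(✓)  1111-(✓)
size-2^2 implicants → --001  -000-  -1-11  -10-1  -111-  0-0-1  01--1  01-1-  1-00-  1-11-
Unchecked terms (primes): --001, -000-, -1-11, -10-1, -111-, 0-0-1, 01--1, 01-1-, 1-00-, 1-11-, 10-00, 101-0
Minterm coverage:
  m0 ⊆ -000- [E]
  m3 ⊆ 0-0-1 [E]
  m9 ⊆ --001,-10-1,0-0-1,01--1
  m10 ⊆ 01-1- [E]
  m11 ⊆ -1-11,-10-1,0-0-1,01--1,01-1-
  m13 ⊆ 01--1 [E]
  m14 ⊆ -111-,01-1-
  m15 ⊆ -1-11,-111-,01--1,01-1-
  m16 ⊆ -000-,1-00-,10-00
  m17 ⊆ --001,-000-,1-00-
  m20 ⊆ 10-00,101-0
  m22 ⊆ 1-11-,101-0
  m23 ⊆ 1-11- [E]
  m24 ⊆ 1-00- [E]
  m25 ⊆ --001,-10-1,1-00-
  m27 ⊆ -1-11,-10-1
  m30 ⊆ -111-,1-11-
  m31 ⊆ -1-11,-111-,1-11-
E = {-000-, 0-0-1, 01--1, 01-1-, 1-00-, 1-11-}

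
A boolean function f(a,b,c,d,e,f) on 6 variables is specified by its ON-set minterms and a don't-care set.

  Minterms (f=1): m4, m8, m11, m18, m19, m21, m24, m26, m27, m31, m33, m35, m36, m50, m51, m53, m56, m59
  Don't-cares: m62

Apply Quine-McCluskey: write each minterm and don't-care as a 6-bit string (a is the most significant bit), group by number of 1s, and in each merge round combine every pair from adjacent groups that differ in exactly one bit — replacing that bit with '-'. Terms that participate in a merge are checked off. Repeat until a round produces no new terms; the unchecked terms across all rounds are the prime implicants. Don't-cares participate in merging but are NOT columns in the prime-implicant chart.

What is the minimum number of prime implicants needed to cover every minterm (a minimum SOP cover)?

size-2^0 implicants → 000100(✓)  001000(✓)  001011(✓)  010010(✓)  010011(✓)  010101(✓)  011000(✓)  011010(✓)  011011(✓)  011111(✓)  100001(✓)  100011(✓)  100100(✓)  110010(✓)  110011(✓)  110101(✓)  111000(✓)  111011(✓)  111110
size-2^1 implicants → -00100  -10010(✓)  -10011(✓)  -10101  -11000  -11011(✓)  0-1000  0-1011  01-010(✓)  01-011(✓)  01001-(✓)  011-11  0110-0  01101-(✓)  1-0011  1000-1  11-011(✓)  11001-(✓)
size-2^2 implicants → -1-011  -1001-  01-01-
Unchecked terms (primes): -00100, -1-011, -1001-, -10101, -11000, 0-1000, 0-1011, 01-01-, 011-11, 0110-0, 1-0011, 1000-1, 111110
Minterm coverage:
  m4 ⊆ -00100 [E]
  m8 ⊆ 0-1000 [E]
  m11 ⊆ 0-1011 [E]
  m18 ⊆ -1001-,01-01-
  m19 ⊆ -1-011,-1001-,01-01-
  m21 ⊆ -10101 [E]
  m24 ⊆ -11000,0-1000,0110-0
  m26 ⊆ 01-01-,0110-0
  m27 ⊆ -1-011,0-1011,01-01-,011-11
  m31 ⊆ 011-11 [E]
  m33 ⊆ 1000-1 [E]
  m35 ⊆ 1-0011,1000-1
  m36 ⊆ -00100 [E]
  m50 ⊆ -1001- [E]
  m51 ⊆ -1-011,-1001-,1-0011
  m53 ⊆ -10101 [E]
  m56 ⊆ -11000 [E]
  m59 ⊆ -1-011 [E]
E = {-00100, -1-011, -1001-, -10101, -11000, 0-1000, 0-1011, 011-11, 1000-1}
Petrick residual → 01-01-
Cover = b'c'de'f' + bd'ef + bc'd'e + bc'de'f + bcd'e'f' + a'cd'e'f' + a'cd'ef + a'bd'e + a'bcef + ab'c'd'f  |cover|=10

10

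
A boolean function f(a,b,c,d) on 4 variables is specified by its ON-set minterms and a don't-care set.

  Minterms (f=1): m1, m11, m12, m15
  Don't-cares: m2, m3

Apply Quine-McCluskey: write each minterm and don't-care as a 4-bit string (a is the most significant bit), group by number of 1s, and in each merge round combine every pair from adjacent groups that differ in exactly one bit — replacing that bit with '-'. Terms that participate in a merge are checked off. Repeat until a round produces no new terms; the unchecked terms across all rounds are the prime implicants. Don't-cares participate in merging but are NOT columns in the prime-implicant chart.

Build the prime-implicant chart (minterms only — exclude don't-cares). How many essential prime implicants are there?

Round 0: 0001✓ 0010✓ 0011✓ 1011✓ 1100 1111✓
Round 1: -011 00-1 001- 1-11
PIs = {-011, 00-1, 001-, 1-11, 1100}
Coverage chart:
  m1: 00-1 ←essential
  m11: -011,1-11
  m12: 1100 ←essential
  m15: 1-11 ←essential
Essential: 00-1, 1-11, 1100

3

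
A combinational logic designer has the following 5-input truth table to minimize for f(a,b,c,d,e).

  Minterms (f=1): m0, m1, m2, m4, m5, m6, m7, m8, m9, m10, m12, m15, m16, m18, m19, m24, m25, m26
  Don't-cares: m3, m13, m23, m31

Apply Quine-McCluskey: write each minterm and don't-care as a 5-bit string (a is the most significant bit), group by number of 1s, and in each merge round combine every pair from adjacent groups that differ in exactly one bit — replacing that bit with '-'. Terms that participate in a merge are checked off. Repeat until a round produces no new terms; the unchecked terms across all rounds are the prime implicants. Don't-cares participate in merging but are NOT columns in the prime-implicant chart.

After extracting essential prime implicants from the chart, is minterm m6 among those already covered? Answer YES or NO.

YES

Round 0: 00000✓ 00001✓ 00010✓ 00011✓ 00100✓ 00101✓ 00110✓ 00111✓ 01000✓ 01001✓ 01010✓ 01100✓ 01101✓ 01111✓ 10000✓ 10010✓ 10011✓ 10111✓ 11000✓ 11001✓ 11010✓ 11111✓
Round 1: -0000✓ -0010✓ -0011✓ -0111✓ -1000✓ -1001✓ -1010✓ -1111✓ 0-000✓ 0-001✓ 0-010✓ 0-100✓ 0-101✓ 0-111✓ 00-00✓ 00-01✓ 00-10✓ 00-11✓ 000-0✓ 000-1✓ 0000-✓ 0001-✓ 001-0✓ 001-1✓ 0010-✓ 0011-✓ 01-00✓ 01-01✓ 010-0✓ 0100-✓ 011-1✓ 0110-✓ 1-000✓ 1-010✓ 1-111✓ 10-11✓ 100-0✓ 1001-✓ 110-0✓ 1100-✓
Round 2: --000✓ --010✓ --111 -0-11 -00-0✓ -001- -10-0✓ -100- 0--00✓ 0--01✓ 0-0-0✓ 0-00-✓ 0-1-1 0-10-✓ 00--0✓ 00--1✓ 00-0-✓ 00-1-✓ 000--✓ 001--✓ 01-0-✓ 1-0-0✓
Round 3: --0-0 0--0- 00---
PIs = {--0-0, --111, -0-11, -001-, -100-, 0--0-, 0-1-1, 00---}
Coverage chart:
  m0: --0-0,0--0-,00---
  m1: 0--0-,00---
  m2: --0-0,-001-,00---
  m4: 0--0-,00---
  m5: 0--0-,0-1-1,00---
  m6: 00--- ←essential
  m7: --111,-0-11,0-1-1,00---
  m8: --0-0,-100-,0--0-
  m9: -100-,0--0-
  m10: --0-0 ←essential
  m12: 0--0- ←essential
  m15: --111,0-1-1
  m16: --0-0 ←essential
  m18: --0-0,-001-
  m19: -0-11,-001-
  m24: --0-0,-100-
  m25: -100- ←essential
  m26: --0-0 ←essential
Essential: --0-0, -100-, 0--0-, 00---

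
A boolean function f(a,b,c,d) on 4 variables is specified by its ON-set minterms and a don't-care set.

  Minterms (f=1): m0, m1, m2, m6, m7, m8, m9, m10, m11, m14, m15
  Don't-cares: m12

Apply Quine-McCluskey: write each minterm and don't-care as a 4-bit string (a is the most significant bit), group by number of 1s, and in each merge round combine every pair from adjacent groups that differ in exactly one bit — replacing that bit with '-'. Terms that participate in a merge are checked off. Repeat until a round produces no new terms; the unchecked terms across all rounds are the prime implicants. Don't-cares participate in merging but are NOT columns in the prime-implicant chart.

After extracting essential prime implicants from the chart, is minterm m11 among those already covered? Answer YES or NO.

NO

Round 0: 0000✓ 0001✓ 0010✓ 0110✓ 0111✓ 1000✓ 1001✓ 1010✓ 1011✓ 1100✓ 1110✓ 1111✓
Round 1: -000✓ -001✓ -010✓ -110✓ -111✓ 0-10✓ 00-0✓ 000-✓ 011-✓ 1-00✓ 1-10✓ 1-11✓ 10-0✓ 10-1✓ 100-✓ 101-✓ 11-0✓ 111-✓
Round 2: --10 -0-0 -00- -11- 1--0 1-1- 10--
PIs = {--10, -0-0, -00-, -11-, 1--0, 1-1-, 10--}
Coverage chart:
  m0: -0-0,-00-
  m1: -00- ←essential
  m2: --10,-0-0
  m6: --10,-11-
  m7: -11- ←essential
  m8: -0-0,-00-,1--0,10--
  m9: -00-,10--
  m10: --10,-0-0,1--0,1-1-,10--
  m11: 1-1-,10--
  m14: --10,-11-,1--0,1-1-
  m15: -11-,1-1-
Essential: -00-, -11-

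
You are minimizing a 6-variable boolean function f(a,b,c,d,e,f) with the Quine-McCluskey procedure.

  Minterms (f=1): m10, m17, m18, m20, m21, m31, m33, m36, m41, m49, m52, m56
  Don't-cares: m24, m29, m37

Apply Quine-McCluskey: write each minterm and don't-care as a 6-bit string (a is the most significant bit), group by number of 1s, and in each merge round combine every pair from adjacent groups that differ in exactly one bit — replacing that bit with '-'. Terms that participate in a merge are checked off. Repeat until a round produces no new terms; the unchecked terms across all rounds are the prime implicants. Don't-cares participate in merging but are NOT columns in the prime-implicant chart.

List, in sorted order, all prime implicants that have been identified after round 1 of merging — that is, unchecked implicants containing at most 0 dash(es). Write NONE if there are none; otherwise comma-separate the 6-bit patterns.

size-2^0 implicants → 001010  010001(✓)  010010  010100(✓)  010101(✓)  011000(✓)  011101(✓)  011111(✓)  100001(✓)  100100(✓)  100101(✓)  101001(✓)  110001(✓)  110100(✓)  111000(✓)
size-2^1 implicants → -10001  -10100  -11000  01-101  010-01  01010-  0111-1  1-0001  1-0100  10-001  100-01  10010-
Unchecked terms (primes): -10001, -10100, -11000, 001010, 01-101, 010-01, 010010, 01010-, 0111-1, 1-0001, 1-0100, 10-001, 100-01, 10010-

001010, 010010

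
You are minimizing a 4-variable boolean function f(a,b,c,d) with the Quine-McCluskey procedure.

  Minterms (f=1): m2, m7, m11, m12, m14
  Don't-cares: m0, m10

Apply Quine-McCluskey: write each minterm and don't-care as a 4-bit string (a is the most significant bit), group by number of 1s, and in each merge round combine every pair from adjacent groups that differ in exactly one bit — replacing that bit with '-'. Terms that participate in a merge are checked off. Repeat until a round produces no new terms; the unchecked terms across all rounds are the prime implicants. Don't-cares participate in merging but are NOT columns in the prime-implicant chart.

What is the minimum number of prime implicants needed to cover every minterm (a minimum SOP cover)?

4

size-2^0 implicants → 0000(✓)  0010(✓)  0111  1010(✓)  1011(✓)  1100(✓)  1110(✓)
size-2^1 implicants → -010  00-0  1-10  101-  11-0
Unchecked terms (primes): -010, 00-0, 0111, 1-10, 101-, 11-0
Minterm coverage:
  m2 ⊆ -010,00-0
  m7 ⊆ 0111 [E]
  m11 ⊆ 101- [E]
  m12 ⊆ 11-0 [E]
  m14 ⊆ 1-10,11-0
E = {0111, 101-, 11-0}
Petrick residual → -010
Cover = b'cd' + a'bcd + ab'c + abd'  |cover|=4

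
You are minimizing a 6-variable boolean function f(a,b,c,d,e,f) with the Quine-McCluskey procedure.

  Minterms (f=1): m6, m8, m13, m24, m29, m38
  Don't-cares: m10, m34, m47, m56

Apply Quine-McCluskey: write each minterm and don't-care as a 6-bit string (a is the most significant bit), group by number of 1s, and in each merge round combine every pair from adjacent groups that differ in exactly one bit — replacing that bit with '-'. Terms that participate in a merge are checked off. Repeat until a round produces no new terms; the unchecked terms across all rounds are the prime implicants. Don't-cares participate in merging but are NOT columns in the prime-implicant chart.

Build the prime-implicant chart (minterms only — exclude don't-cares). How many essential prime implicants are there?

[col 0] 000110*, 001000*, 001010*, 001101*, 011000*, 011101*, 100010*, 100110*, 101111, 111000*
[col 1] -00110, -11000, 0-1000, 0-1101, 0010-0, 100-10
Prime implicants: -00110, -11000, 0-1000, 0-1101, 0010-0, 100-10, 101111
PI chart (minterm → PIs covering it):
  6 | -00110  (sole → essential)
  8 | 0-1000,0010-0
  13 | 0-1101  (sole → essential)
  24 | -11000,0-1000
  29 | 0-1101  (sole → essential)
  38 | -00110,100-10
Essential prime implicants: -00110, 0-1101

2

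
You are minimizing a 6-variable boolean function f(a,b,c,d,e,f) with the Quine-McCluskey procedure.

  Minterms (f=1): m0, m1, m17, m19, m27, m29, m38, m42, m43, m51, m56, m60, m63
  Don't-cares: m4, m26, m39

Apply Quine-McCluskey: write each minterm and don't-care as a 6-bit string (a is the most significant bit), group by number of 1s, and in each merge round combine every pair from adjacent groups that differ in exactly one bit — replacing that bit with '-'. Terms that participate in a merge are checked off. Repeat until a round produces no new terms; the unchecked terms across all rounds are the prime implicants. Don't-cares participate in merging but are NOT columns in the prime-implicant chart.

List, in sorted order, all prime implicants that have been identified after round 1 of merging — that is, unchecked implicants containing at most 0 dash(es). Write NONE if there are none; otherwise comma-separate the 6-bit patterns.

011101, 111111

[col 0] 000000*, 000001*, 000100*, 010001*, 010011*, 011010*, 011011*, 011101, 100110*, 100111*, 101010*, 101011*, 110011*, 111000*, 111100*, 111111
[col 1] -10011, 0-0001, 000-00, 00000-, 01-011, 0100-1, 01101-, 10011-, 10101-, 111-00
Prime implicants: -10011, 0-0001, 000-00, 00000-, 01-011, 0100-1, 01101-, 011101, 10011-, 10101-, 111-00, 111111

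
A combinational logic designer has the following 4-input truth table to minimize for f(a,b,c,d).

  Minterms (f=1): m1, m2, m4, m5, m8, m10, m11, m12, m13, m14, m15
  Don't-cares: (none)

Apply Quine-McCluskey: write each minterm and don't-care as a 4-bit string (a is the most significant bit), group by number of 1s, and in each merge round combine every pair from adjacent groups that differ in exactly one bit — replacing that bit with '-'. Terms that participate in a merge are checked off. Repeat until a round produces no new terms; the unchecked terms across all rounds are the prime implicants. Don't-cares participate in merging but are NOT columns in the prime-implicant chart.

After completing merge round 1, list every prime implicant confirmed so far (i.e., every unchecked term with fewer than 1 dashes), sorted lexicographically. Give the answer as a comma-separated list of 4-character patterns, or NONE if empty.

Round 0: 0001✓ 0010✓ 0100✓ 0101✓ 1000✓ 1010✓ 1011✓ 1100✓ 1101✓ 1110✓ 1111✓
Round 1: -010 -100✓ -101✓ 0-01 010-✓ 1-00✓ 1-10✓ 1-11✓ 10-0✓ 101-✓ 11-0✓ 11-1✓ 110-✓ 111-✓
Round 2: -10- 1--0 1-1- 11--
PIs = {-010, -10-, 0-01, 1--0, 1-1-, 11--}

NONE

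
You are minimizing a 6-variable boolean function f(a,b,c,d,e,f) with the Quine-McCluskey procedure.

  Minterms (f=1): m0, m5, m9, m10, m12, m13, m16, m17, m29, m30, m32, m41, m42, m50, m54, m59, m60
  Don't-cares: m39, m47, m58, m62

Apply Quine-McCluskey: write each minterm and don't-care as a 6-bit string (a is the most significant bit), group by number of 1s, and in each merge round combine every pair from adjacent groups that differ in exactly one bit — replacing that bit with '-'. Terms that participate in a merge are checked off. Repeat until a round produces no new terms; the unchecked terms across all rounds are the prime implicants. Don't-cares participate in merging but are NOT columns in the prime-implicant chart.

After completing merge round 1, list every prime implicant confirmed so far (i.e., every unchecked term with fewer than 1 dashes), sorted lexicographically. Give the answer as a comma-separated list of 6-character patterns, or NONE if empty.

NONE

[col 0] 000000*, 000101*, 001001*, 001010*, 001100*, 001101*, 010000*, 010001*, 011101*, 011110*, 100000*, 100111*, 101001*, 101010*, 101111*, 110010*, 110110*, 111010*, 111011*, 111100*, 111110*
[col 1] -00000, -01001, -01010, -11110, 0-0000, 0-1101, 00-101, 001-01, 00110-, 01000-, 1-1010, 10-111, 11-010*, 11-110*, 110-10*, 111-10*, 11101-, 1111-0
[col 2] 11--10
Prime implicants: -00000, -01001, -01010, -11110, 0-0000, 0-1101, 00-101, 001-01, 00110-, 01000-, 1-1010, 10-111, 11--10, 11101-, 1111-0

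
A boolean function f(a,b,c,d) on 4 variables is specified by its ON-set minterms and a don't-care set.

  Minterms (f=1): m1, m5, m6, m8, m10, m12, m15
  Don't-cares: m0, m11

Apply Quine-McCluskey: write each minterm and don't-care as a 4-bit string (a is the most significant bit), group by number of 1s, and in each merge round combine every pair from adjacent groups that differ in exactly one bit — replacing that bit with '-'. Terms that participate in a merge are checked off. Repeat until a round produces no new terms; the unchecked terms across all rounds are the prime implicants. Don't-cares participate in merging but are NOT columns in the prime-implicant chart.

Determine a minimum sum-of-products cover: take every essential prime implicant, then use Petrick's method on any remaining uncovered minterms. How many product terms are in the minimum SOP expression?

Round 0: 0000✓ 0001✓ 0101✓ 0110 1000✓ 1010✓ 1011✓ 1100✓ 1111✓
Round 1: -000 0-01 000- 1-00 1-11 10-0 101-
PIs = {-000, 0-01, 000-, 0110, 1-00, 1-11, 10-0, 101-}
Coverage chart:
  m1: 0-01,000-
  m5: 0-01 ←essential
  m6: 0110 ←essential
  m8: -000,1-00,10-0
  m10: 10-0,101-
  m12: 1-00 ←essential
  m15: 1-11 ←essential
Essential: 0-01, 0110, 1-00, 1-11
Petrick residual → 10-0
Min cover (5 terms): a'c'd + a'bcd' + ac'd' + acd + ab'd'

5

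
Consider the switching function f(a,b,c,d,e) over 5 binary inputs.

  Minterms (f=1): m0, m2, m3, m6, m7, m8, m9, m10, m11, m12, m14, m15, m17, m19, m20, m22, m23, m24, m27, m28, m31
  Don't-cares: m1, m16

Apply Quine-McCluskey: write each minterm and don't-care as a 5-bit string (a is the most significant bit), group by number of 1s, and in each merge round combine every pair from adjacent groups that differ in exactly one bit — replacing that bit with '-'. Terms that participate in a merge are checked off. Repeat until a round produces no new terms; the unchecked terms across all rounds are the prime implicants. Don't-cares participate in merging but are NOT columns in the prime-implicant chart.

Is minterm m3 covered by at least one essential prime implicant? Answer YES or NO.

YES

Round 0: 00000✓ 00001✓ 00010✓ 00011✓ 00110✓ 00111✓ 01000✓ 01001✓ 01010✓ 01011✓ 01100✓ 01110✓ 01111✓ 10000✓ 10001✓ 10011✓ 10100✓ 10110✓ 10111✓ 11000✓ 11011✓ 11100✓ 11111✓
Round 1: -0000✓ -0001✓ -0011✓ -0110✓ -0111✓ -1000✓ -1011✓ -1100✓ -1111✓ 0-000✓ 0-001✓ 0-010✓ 0-011✓ 0-110✓ 0-111✓ 00-10✓ 00-11✓ 000-0✓ 000-1✓ 0000-✓ 0001-✓ 0011-✓ 01-00✓ 01-10✓ 01-11✓ 010-0✓ 010-1✓ 0100-✓ 0101-✓ 011-0✓ 0111-✓ 1-000✓ 1-011✓ 1-100✓ 1-111✓ 10-00✓ 10-11✓ 100-1✓ 1000-✓ 101-0 1011-✓ 11-00✓ 11-11✓
Round 2: --000 --011✓ --111✓ -0-11✓ -00-1 -000- -011- -1-00 -1-11✓ 0--10✓ 0--11✓ 0-0-0✓ 0-0-1✓ 0-00-✓ 0-01-✓ 0-11-✓ 00-1-✓ 000--✓ 01--0 01-1-✓ 010--✓ 1--00 1--11✓
Round 3: ---11 0--1- 0-0--
PIs = {---11, --000, -00-1, -000-, -011-, -1-00, 0--1-, 0-0--, 01--0, 1--00, 101-0}
Coverage chart:
  m0: --000,-000-,0-0--
  m2: 0--1-,0-0--
  m3: ---11,-00-1,0--1-,0-0--
  m6: -011-,0--1-
  m7: ---11,-011-,0--1-
  m8: --000,-1-00,0-0--,01--0
  m9: 0-0-- ←essential
  m10: 0--1-,0-0--,01--0
  m11: ---11,0--1-,0-0--
  m12: -1-00,01--0
  m14: 0--1-,01--0
  m15: ---11,0--1-
  m17: -00-1,-000-
  m19: ---11,-00-1
  m20: 1--00,101-0
  m22: -011-,101-0
  m23: ---11,-011-
  m24: --000,-1-00,1--00
  m27: ---11 ←essential
  m28: -1-00,1--00
  m31: ---11 ←essential
Essential: ---11, 0-0--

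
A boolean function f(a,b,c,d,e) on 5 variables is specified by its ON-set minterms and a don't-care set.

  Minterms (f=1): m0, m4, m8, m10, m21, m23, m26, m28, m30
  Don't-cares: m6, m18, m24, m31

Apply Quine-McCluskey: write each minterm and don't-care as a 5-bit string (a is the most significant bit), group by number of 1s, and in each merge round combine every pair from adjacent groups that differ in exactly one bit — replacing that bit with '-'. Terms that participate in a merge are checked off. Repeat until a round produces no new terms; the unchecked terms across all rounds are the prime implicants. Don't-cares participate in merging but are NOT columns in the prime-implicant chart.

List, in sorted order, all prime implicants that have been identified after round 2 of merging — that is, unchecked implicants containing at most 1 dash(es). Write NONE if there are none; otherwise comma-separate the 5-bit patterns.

0-000, 00-00, 001-0, 1-010, 1-111, 101-1, 1111-

[col 0] 00000*, 00100*, 00110*, 01000*, 01010*, 10010*, 10101*, 10111*, 11000*, 11010*, 11100*, 11110*, 11111*
[col 1] -1000*, -1010*, 0-000, 00-00, 001-0, 010-0*, 1-010, 1-111, 101-1, 11-00*, 11-10*, 110-0*, 111-0*, 1111-
[col 2] -10-0, 11--0
Prime implicants: -10-0, 0-000, 00-00, 001-0, 1-010, 1-111, 101-1, 11--0, 1111-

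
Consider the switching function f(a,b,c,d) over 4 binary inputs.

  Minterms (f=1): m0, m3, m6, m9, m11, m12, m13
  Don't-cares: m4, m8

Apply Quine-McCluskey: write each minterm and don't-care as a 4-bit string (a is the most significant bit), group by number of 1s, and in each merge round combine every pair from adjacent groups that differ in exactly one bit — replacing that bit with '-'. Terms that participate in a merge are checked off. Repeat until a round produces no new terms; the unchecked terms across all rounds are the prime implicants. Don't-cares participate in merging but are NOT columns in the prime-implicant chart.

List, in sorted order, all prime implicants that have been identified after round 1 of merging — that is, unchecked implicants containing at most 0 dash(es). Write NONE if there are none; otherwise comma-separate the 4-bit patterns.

Round 0: 0000✓ 0011✓ 0100✓ 0110✓ 1000✓ 1001✓ 1011✓ 1100✓ 1101✓
Round 1: -000✓ -011 -100✓ 0-00✓ 01-0 1-00✓ 1-01✓ 10-1 100-✓ 110-✓
Round 2: --00 1-0-
PIs = {--00, -011, 01-0, 1-0-, 10-1}

NONE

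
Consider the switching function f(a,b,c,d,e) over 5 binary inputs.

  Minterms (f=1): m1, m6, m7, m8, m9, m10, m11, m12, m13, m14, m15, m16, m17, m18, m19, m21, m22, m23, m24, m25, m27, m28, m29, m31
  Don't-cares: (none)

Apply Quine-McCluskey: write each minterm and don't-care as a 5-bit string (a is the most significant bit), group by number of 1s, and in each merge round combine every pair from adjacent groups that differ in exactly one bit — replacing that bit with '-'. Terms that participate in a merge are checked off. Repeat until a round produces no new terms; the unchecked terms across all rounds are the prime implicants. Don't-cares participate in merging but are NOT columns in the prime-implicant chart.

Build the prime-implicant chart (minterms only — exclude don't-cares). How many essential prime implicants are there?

[col 0] 00001*, 00110*, 00111*, 01000*, 01001*, 01010*, 01011*, 01100*, 01101*, 01110*, 01111*, 10000*, 10001*, 10010*, 10011*, 10101*, 10110*, 10111*, 11000*, 11001*, 11011*, 11100*, 11101*, 11111*
[col 1] -0001*, -0110*, -0111*, -1000*, -1001*, -1011*, -1100*, -1101*, -1111*, 0-001*, 0-110*, 0-111*, 0011-*, 01-00*, 01-01*, 01-10*, 01-11*, 010-0*, 010-1*, 0100-*, 0101-*, 011-0*, 011-1*, 0110-*, 0111-*, 1-000*, 1-001*, 1-011*, 1-101*, 1-111*, 10-01*, 10-10*, 10-11*, 100-0*, 100-1*, 1000-*, 1001-*, 101-1*, 1011-*, 11-00*, 11-01*, 11-11*, 110-1*, 1100-*, 111-1*, 1110-*
[col 2] --001, --111, -011-, -1-00*, -1-01*, -1-11*, -10-1*, -100-*, -11-1*, -110-*, 0-11-, 01--0*, 01--1*, 01-0-*, 01-1-*, 010--*, 011--*, 1--01*, 1--11*, 1-0-1*, 1-00-, 1-1-1*, 10--1*, 10-1-, 100--, 11--1*, 11-0-*
[col 3] -1--1, -1-0-, 01---, 1---1
Prime implicants: --001, --111, -011-, -1--1, -1-0-, 0-11-, 01---, 1---1, 1-00-, 10-1-, 100--
PI chart (minterm → PIs covering it):
  1 | --001  (sole → essential)
  6 | -011-,0-11-
  7 | --111,-011-,0-11-
  8 | -1-0-,01---
  9 | --001,-1--1,-1-0-,01---
  10 | 01---  (sole → essential)
  11 | -1--1,01---
  12 | -1-0-,01---
  13 | -1--1,-1-0-,01---
  14 | 0-11-,01---
  15 | --111,-1--1,0-11-,01---
  16 | 1-00-,100--
  17 | --001,1---1,1-00-,100--
  18 | 10-1-,100--
  19 | 1---1,10-1-,100--
  21 | 1---1  (sole → essential)
  22 | -011-,10-1-
  23 | --111,-011-,1---1,10-1-
  24 | -1-0-,1-00-
  25 | --001,-1--1,-1-0-,1---1,1-00-
  27 | -1--1,1---1
  28 | -1-0-  (sole → essential)
  29 | -1--1,-1-0-,1---1
  31 | --111,-1--1,1---1
Essential prime implicants: --001, -1-0-, 01---, 1---1

4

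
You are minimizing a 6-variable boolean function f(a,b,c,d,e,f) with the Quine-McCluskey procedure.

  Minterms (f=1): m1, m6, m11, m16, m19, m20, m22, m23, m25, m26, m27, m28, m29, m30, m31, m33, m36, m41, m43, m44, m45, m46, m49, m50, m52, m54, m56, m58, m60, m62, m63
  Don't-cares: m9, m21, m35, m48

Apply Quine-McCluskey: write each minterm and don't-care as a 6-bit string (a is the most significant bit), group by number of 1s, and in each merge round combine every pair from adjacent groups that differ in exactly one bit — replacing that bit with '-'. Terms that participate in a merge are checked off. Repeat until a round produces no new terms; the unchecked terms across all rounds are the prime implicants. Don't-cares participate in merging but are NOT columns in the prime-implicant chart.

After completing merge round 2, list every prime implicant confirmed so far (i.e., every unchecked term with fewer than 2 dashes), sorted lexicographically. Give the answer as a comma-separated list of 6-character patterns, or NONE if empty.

0-0110, 1-0001, 101-01, 10110-, 11000-

[col 0] 000001*, 000110*, 001001*, 001011*, 010000*, 010011*, 010100*, 010101*, 010110*, 010111*, 011001*, 011010*, 011011*, 011100*, 011101*, 011110*, 011111*, 100001*, 100011*, 100100*, 101001*, 101011*, 101100*, 101101*, 101110*, 110000*, 110001*, 110010*, 110100*, 110110*, 111000*, 111010*, 111100*, 111110*, 111111*
[col 1] -00001*, -01001*, -01011*, -10000*, -10100*, -10110*, -11010*, -11100*, -11110*, -11111*, 0-0110, 0-1001*, 0-1011*, 00-001*, 0010-1*, 01-011*, 01-100*, 01-101*, 01-110*, 01-111*, 010-00*, 010-11*, 0101-0*, 0101-1*, 01010-*, 01011-*, 011-01*, 011-10*, 011-11*, 0110-1*, 01101-*, 0111-0*, 0111-1*, 01110-*, 01111-*, 1-0001, 1-0100*, 1-1100*, 1-1110*, 10-001*, 10-011*, 10-100*, 1000-1*, 101-01, 1010-1*, 1011-0*, 10110-, 11-000*, 11-010*, 11-100*, 11-110*, 110-00*, 110-10*, 1100-0*, 11000-, 1101-0*, 111-00*, 111-10*, 1110-0*, 1111-0*, 11111-*
[col 2] -0-001, -010-1, -1-100*, -1-110*, -10-00, -101-0*, -11-10, -111-0*, -1111-, 0-10-1, 01--11, 01-1-0*, 01-1-1*, 01-10-*, 01-11-*, 0101--*, 011--1, 011-1-, 0111--*, 1--100, 1-11-0, 10-0-1, 11--00*, 11--10*, 11-0-0*, 11-1-0*, 110--0*, 111--0*
[col 3] -1-1-0, 01-1--, 11---0
Prime implicants: -0-001, -010-1, -1-1-0, -10-00, -11-10, -1111-, 0-0110, 0-10-1, 01--11, 01-1--, 011--1, 011-1-, 1--100, 1-0001, 1-11-0, 10-0-1, 101-01, 10110-, 11---0, 11000-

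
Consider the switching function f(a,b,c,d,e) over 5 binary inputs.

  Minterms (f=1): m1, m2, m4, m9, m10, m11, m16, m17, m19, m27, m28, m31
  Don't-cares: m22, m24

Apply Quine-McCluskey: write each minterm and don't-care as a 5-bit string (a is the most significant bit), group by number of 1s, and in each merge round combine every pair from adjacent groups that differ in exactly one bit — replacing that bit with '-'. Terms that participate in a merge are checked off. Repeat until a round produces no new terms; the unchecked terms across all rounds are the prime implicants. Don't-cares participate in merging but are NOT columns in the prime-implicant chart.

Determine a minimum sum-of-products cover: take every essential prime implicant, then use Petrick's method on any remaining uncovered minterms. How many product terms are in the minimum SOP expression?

[col 0] 00001*, 00010*, 00100, 01001*, 01010*, 01011*, 10000*, 10001*, 10011*, 10110, 11000*, 11011*, 11100*, 11111*
[col 1] -0001, -1011, 0-001, 0-010, 010-1, 0101-, 1-000, 1-011, 100-1, 1000-, 11-00, 11-11
Prime implicants: -0001, -1011, 0-001, 0-010, 00100, 010-1, 0101-, 1-000, 1-011, 100-1, 1000-, 10110, 11-00, 11-11
PI chart (minterm → PIs covering it):
  1 | -0001,0-001
  2 | 0-010  (sole → essential)
  4 | 00100  (sole → essential)
  9 | 0-001,010-1
  10 | 0-010,0101-
  11 | -1011,010-1,0101-
  16 | 1-000,1000-
  17 | -0001,100-1,1000-
  19 | 1-011,100-1
  27 | -1011,1-011,11-11
  28 | 11-00  (sole → essential)
  31 | 11-11  (sole → essential)
Essential prime implicants: 0-010, 00100, 11-00, 11-11
Petrick residual → -0001, 010-1, 1-000, 1-011
Minimum SOP uses 8 PIs: b'c'd'e + a'c'de' + a'b'cd'e' + a'bc'e + ac'd'e' + ac'de + abd'e' + abde

8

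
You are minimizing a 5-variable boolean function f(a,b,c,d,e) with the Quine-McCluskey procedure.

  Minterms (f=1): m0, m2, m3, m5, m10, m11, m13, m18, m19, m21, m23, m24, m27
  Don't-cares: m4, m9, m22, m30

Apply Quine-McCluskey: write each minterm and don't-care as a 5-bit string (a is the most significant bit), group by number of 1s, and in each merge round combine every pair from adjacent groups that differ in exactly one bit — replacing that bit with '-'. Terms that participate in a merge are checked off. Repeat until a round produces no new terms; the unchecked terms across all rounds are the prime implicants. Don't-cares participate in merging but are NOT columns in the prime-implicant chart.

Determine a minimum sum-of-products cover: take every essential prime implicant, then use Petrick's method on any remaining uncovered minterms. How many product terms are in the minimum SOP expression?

[col 0] 00000*, 00010*, 00011*, 00100*, 00101*, 01001*, 01010*, 01011*, 01101*, 10010*, 10011*, 10101*, 10110*, 10111*, 11000, 11011*, 11110*
[col 1] -0010*, -0011*, -0101, -1011*, 0-010*, 0-011*, 0-101, 00-00, 000-0, 0001-*, 0010-, 01-01, 010-1, 0101-*, 1-011*, 1-110, 10-10*, 10-11*, 1001-*, 101-1, 1011-*
[col 2] --011, -001-, 0-01-, 10-1-
Prime implicants: --011, -001-, -0101, 0-01-, 0-101, 00-00, 000-0, 0010-, 01-01, 010-1, 1-110, 10-1-, 101-1, 11000
PI chart (minterm → PIs covering it):
  0 | 00-00,000-0
  2 | -001-,0-01-,000-0
  3 | --011,-001-,0-01-
  5 | -0101,0-101,0010-
  10 | 0-01-  (sole → essential)
  11 | --011,0-01-,010-1
  13 | 0-101,01-01
  18 | -001-,10-1-
  19 | --011,-001-,10-1-
  21 | -0101,101-1
  23 | 10-1-,101-1
  24 | 11000  (sole → essential)
  27 | --011  (sole → essential)
Essential prime implicants: --011, 0-01-, 11000
Petrick residual → -001-, 0-101, 00-00, 101-1
Minimum SOP uses 7 PIs: c'de + b'c'd + a'c'd + a'cd'e + a'b'd'e' + ab'ce + abc'd'e'

7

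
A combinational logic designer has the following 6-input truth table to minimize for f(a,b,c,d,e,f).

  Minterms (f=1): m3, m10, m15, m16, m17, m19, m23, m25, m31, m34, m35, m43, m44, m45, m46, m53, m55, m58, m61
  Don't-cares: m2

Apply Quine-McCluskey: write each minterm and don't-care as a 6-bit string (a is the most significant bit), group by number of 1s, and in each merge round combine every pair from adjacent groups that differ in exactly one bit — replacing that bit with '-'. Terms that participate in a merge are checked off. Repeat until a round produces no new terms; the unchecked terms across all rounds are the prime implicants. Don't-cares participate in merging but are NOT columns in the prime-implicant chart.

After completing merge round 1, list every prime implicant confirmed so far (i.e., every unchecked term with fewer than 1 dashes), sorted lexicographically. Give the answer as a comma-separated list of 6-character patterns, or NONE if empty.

111010

Round 0: 000010✓ 000011✓ 001010✓ 001111✓ 010000✓ 010001✓ 010011✓ 010111✓ 011001✓ 011111✓ 100010✓ 100011✓ 101011✓ 101100✓ 101101✓ 101110✓ 110101✓ 110111✓ 111010 111101✓
Round 1: -00010✓ -00011✓ -10111 0-0011 0-1111 00-010 00001-✓ 01-001 01-111 010-11 0100-1 01000- 1-1101 10-011 10001-✓ 1011-0 10110- 11-101 1101-1
Round 2: -0001-
PIs = {-0001-, -10111, 0-0011, 0-1111, 00-010, 01-001, 01-111, 010-11, 0100-1, 01000-, 1-1101, 10-011, 1011-0, 10110-, 11-101, 1101-1, 111010}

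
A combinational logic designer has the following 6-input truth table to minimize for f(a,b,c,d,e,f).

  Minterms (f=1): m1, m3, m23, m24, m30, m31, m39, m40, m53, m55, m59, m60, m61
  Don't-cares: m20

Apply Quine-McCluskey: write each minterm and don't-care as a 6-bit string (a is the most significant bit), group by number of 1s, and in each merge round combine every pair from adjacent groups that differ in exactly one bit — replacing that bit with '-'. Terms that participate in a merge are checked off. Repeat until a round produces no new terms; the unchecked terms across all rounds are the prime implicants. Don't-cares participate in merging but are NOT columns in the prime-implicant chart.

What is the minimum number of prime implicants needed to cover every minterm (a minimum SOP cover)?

[col 0] 000001*, 000011*, 010100, 010111*, 011000, 011110*, 011111*, 100111*, 101000, 110101*, 110111*, 111011, 111100*, 111101*
[col 1] -10111, 0000-1, 01-111, 01111-, 1-0111, 11-101, 1101-1, 11110-
Prime implicants: -10111, 0000-1, 01-111, 010100, 011000, 01111-, 1-0111, 101000, 11-101, 1101-1, 111011, 11110-
PI chart (minterm → PIs covering it):
  1 | 0000-1  (sole → essential)
  3 | 0000-1  (sole → essential)
  23 | -10111,01-111
  24 | 011000  (sole → essential)
  30 | 01111-  (sole → essential)
  31 | 01-111,01111-
  39 | 1-0111  (sole → essential)
  40 | 101000  (sole → essential)
  53 | 11-101,1101-1
  55 | -10111,1-0111,1101-1
  59 | 111011  (sole → essential)
  60 | 11110-  (sole → essential)
  61 | 11-101,11110-
Essential prime implicants: 0000-1, 011000, 01111-, 1-0111, 101000, 111011, 11110-
Petrick residual → -10111, 11-101
Minimum SOP uses 9 PIs: bc'def + a'b'c'd'f + a'bcd'e'f' + a'bcde + ac'def + ab'cd'e'f' + abde'f + abcd'ef + abcde'

9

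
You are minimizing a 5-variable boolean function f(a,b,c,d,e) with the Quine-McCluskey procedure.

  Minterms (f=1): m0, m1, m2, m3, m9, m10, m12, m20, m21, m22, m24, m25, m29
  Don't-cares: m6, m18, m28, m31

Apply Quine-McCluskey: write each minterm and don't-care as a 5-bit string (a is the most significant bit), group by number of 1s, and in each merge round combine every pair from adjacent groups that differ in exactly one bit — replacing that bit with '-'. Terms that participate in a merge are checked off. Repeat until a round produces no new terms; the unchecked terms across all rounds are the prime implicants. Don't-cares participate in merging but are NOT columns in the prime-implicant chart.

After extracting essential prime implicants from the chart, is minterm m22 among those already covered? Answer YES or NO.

NO

Round 0: 00000✓ 00001✓ 00010✓ 00011✓ 00110✓ 01001✓ 01010✓ 01100✓ 10010✓ 10100✓ 10101✓ 10110✓ 11000✓ 11001✓ 11100✓ 11101✓ 11111✓
Round 1: -0010✓ -0110✓ -1001 -1100 0-001 0-010 00-10✓ 000-0✓ 000-1✓ 0000-✓ 0001-✓ 1-100✓ 1-101✓ 10-10✓ 101-0 1010-✓ 11-00✓ 11-01✓ 1100-✓ 111-1 1110-✓
Round 2: -0-10 000-- 1-10- 11-0-
PIs = {-0-10, -1001, -1100, 0-001, 0-010, 000--, 1-10-, 101-0, 11-0-, 111-1}
Coverage chart:
  m0: 000-- ←essential
  m1: 0-001,000--
  m2: -0-10,0-010,000--
  m3: 000-- ←essential
  m9: -1001,0-001
  m10: 0-010 ←essential
  m12: -1100 ←essential
  m20: 1-10-,101-0
  m21: 1-10- ←essential
  m22: -0-10,101-0
  m24: 11-0- ←essential
  m25: -1001,11-0-
  m29: 1-10-,11-0-,111-1
Essential: -1100, 0-010, 000--, 1-10-, 11-0-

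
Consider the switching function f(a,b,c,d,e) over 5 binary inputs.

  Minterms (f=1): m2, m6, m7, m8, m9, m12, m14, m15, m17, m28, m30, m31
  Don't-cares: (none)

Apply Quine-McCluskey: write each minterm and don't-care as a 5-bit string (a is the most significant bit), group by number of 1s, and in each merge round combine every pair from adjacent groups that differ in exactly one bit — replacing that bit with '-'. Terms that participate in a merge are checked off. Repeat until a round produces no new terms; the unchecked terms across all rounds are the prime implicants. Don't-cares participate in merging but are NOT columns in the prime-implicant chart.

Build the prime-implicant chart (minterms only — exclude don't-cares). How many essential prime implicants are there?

size-2^0 implicants → 00010(✓)  00110(✓)  00111(✓)  01000(✓)  01001(✓)  01100(✓)  01110(✓)  01111(✓)  10001  11100(✓)  11110(✓)  11111(✓)
size-2^1 implicants → -1100(✓)  -1110(✓)  -1111(✓)  0-110(✓)  0-111(✓)  00-10  0011-(✓)  01-00  0100-  011-0(✓)  0111-(✓)  111-0(✓)  1111-(✓)
size-2^2 implicants → -11-0  -111-  0-11-
Unchecked terms (primes): -11-0, -111-, 0-11-, 00-10, 01-00, 0100-, 10001
Minterm coverage:
  m2 ⊆ 00-10 [E]
  m6 ⊆ 0-11-,00-10
  m7 ⊆ 0-11- [E]
  m8 ⊆ 01-00,0100-
  m9 ⊆ 0100- [E]
  m12 ⊆ -11-0,01-00
  m14 ⊆ -11-0,-111-,0-11-
  m15 ⊆ -111-,0-11-
  m17 ⊆ 10001 [E]
  m28 ⊆ -11-0 [E]
  m30 ⊆ -11-0,-111-
  m31 ⊆ -111- [E]
E = {-11-0, -111-, 0-11-, 00-10, 0100-, 10001}

6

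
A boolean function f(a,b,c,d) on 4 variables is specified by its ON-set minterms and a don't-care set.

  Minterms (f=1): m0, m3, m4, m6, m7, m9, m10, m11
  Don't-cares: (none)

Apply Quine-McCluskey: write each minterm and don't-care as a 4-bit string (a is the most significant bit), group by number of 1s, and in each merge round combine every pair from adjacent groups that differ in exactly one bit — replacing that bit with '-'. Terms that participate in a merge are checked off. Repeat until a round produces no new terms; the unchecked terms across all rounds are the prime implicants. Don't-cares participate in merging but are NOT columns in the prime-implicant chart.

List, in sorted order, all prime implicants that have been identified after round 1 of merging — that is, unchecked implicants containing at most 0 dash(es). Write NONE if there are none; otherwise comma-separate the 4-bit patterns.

[col 0] 0000*, 0011*, 0100*, 0110*, 0111*, 1001*, 1010*, 1011*
[col 1] -011, 0-00, 0-11, 01-0, 011-, 10-1, 101-
Prime implicants: -011, 0-00, 0-11, 01-0, 011-, 10-1, 101-

NONE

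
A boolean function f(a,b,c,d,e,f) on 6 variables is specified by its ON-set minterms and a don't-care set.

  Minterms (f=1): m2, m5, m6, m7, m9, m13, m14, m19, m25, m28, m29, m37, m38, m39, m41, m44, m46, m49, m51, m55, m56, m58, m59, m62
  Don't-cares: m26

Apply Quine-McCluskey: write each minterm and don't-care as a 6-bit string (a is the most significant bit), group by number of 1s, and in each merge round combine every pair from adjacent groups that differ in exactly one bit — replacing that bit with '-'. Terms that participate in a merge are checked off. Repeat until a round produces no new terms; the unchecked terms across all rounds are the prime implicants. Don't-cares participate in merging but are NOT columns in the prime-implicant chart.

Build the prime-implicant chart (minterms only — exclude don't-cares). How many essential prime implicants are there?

10

[col 0] 000010*, 000101*, 000110*, 000111*, 001001*, 001101*, 001110*, 010011*, 011001*, 011010*, 011100*, 011101*, 100101*, 100110*, 100111*, 101001*, 101100*, 101110*, 110001*, 110011*, 110111*, 111000*, 111010*, 111011*, 111110*
[col 1] -00101*, -00110*, -00111*, -01001, -01110*, -10011, -11010, 0-1001*, 0-1101*, 00-101, 00-110*, 000-10, 0001-1*, 00011-*, 001-01*, 011-01*, 01110-, 1-0111, 1-1110, 10-110*, 1001-1*, 10011-*, 1011-0, 11-011, 110-11, 1100-1, 111-10, 1110-0, 11101-
[col 2] -0-110, -001-1, -0011-, 0-1-01
Prime implicants: -0-110, -001-1, -0011-, -01001, -10011, -11010, 0-1-01, 00-101, 000-10, 01110-, 1-0111, 1-1110, 1011-0, 11-011, 110-11, 1100-1, 111-10, 1110-0, 11101-
PI chart (minterm → PIs covering it):
  2 | 000-10  (sole → essential)
  5 | -001-1,00-101
  6 | -0-110,-0011-,000-10
  7 | -001-1,-0011-
  9 | -01001,0-1-01
  13 | 0-1-01,00-101
  14 | -0-110  (sole → essential)
  19 | -10011  (sole → essential)
  25 | 0-1-01  (sole → essential)
  28 | 01110-  (sole → essential)
  29 | 0-1-01,01110-
  37 | -001-1  (sole → essential)
  38 | -0-110,-0011-
  39 | -001-1,-0011-,1-0111
  41 | -01001  (sole → essential)
  44 | 1011-0  (sole → essential)
  46 | -0-110,1-1110,1011-0
  49 | 1100-1  (sole → essential)
  51 | -10011,11-011,110-11,1100-1
  55 | 1-0111,110-11
  56 | 1110-0  (sole → essential)
  58 | -11010,111-10,1110-0,11101-
  59 | 11-011,11101-
  62 | 1-1110,111-10
Essential prime implicants: -0-110, -001-1, -01001, -10011, 0-1-01, 000-10, 01110-, 1011-0, 1100-1, 1110-0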